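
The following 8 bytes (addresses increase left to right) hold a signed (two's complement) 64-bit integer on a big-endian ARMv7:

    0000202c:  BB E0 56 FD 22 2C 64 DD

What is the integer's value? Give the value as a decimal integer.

-4908827948633791267

Big-endian: lowest address holds the most-significant byte.
The bytes are already most-significant first: 0xBBE056FD222C64DD.
Top bit is set, so as a signed 64-bit value this is 0xBBE056FD222C64DD − 2^64 = -4908827948633791267.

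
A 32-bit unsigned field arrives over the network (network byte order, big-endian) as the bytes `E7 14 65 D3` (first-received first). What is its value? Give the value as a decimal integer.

3876873683

Big-endian: lowest address holds the most-significant byte.
The bytes are already most-significant first: 0xE71465D3.
0xE71465D3 = 3876873683.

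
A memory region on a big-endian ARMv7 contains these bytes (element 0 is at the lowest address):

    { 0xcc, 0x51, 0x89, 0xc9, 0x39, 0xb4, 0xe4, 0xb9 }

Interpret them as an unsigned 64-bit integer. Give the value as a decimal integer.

Big-endian: lowest address holds the most-significant byte.
The bytes are already most-significant first: 0xCC5189C939B4E4B9.
0xCC5189C939B4E4B9 = 14722700154200450233.

14722700154200450233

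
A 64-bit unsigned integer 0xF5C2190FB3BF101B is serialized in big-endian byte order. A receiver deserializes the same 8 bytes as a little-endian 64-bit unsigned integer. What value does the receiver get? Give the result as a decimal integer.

1950269414424822517

Stored big-endian, the bytes at ascending addresses are F5 C2 19 0F B3 BF 10 1B.
Read back as little-endian, the first byte is least significant, giving 0x1B10BFB30F19C2F5.
0x1B10BFB30F19C2F5 = 1950269414424822517.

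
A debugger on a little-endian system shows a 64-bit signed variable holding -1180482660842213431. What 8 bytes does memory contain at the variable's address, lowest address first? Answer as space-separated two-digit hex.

Two's complement of -1180482660842213431 in 64 bits: 1180482660842213431 = 0x1061EAB9BF021037; invert → 0xEF9E154640FDEFC8; add 1 → 0xEF9E154640FDEFC9.
Split into bytes (most-significant first): EF 9E 15 46 40 FD EF C9.
In little-endian order the low byte comes first in memory.
So at ascending addresses the bytes are C9 EF FD 40 46 15 9E EF.

C9 EF FD 40 46 15 9E EF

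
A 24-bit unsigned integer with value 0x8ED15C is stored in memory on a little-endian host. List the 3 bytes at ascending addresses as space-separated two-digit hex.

5C D1 8E

Split into bytes (most-significant first): 8E D1 5C.
In little-endian order the low byte comes first in memory.
So at ascending addresses the bytes are 5C D1 8E.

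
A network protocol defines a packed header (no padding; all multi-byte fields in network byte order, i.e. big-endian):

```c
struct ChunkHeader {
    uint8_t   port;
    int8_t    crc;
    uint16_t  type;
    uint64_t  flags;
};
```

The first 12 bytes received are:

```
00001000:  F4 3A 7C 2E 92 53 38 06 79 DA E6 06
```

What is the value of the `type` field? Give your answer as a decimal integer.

31790

`type` follows `port` (1 B), `crc` (1 B), so it starts at offset 1 + 1 = 2 and occupies 2 bytes.
Bytes at offsets 2..3: 7C 2E.
Big-endian: lowest address holds the most-significant byte.
The bytes are already most-significant first: 0x7C2E.
0x7C2E = 31790.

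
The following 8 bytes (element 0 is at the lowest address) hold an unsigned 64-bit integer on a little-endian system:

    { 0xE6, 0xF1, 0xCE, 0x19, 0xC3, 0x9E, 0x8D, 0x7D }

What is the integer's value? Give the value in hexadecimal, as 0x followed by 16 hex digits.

Little-endian: lowest address holds the least-significant byte.
Reassemble most-significant byte first: 7D 8D 9E C3 19 CE F1 E6 → 0x7D8D9EC319CEF1E6.

0x7D8D9EC319CEF1E6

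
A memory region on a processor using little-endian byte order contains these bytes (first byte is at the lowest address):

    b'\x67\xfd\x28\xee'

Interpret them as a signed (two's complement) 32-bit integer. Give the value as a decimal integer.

In little-endian order the low byte comes first in memory.
Reassemble most-significant byte first: EE 28 FD 67 → 0xEE28FD67.
Top bit is set, so as a signed 32-bit value this is 0xEE28FD67 − 2^32 = -299303577.

-299303577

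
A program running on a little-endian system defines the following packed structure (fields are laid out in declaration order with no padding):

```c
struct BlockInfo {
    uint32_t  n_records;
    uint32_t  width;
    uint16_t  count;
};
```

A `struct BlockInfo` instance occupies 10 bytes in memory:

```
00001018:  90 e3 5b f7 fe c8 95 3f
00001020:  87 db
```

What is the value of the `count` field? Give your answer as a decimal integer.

56199

`count` follows `n_records` (4 B), `width` (4 B), so it starts at offset 4 + 4 = 8 and occupies 2 bytes.
Bytes at offsets 8..9: 87 DB.
In little-endian order the low byte comes first in memory.
Reassemble most-significant byte first: DB 87 → 0xDB87.
0xDB87 = 56199.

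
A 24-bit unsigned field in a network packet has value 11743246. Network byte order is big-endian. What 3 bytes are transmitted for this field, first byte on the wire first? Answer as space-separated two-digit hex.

11743246 in hexadecimal, padded to 24 bits, is 0xB3300E.
Split into bytes (most-significant first): B3 30 0E.
Big-endian: lowest address holds the most-significant byte.
So the memory order matches the most-significant-first order: B3 30 0E.

B3 30 0E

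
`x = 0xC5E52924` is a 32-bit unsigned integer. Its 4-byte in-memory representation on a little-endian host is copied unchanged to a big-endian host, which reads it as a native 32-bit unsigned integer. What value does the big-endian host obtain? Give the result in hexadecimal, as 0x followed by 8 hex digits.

0x2429E5C5

Stored little-endian, the bytes at ascending addresses are 24 29 E5 C5.
Read back as big-endian, the last byte is least significant, giving 0x2429E5C5.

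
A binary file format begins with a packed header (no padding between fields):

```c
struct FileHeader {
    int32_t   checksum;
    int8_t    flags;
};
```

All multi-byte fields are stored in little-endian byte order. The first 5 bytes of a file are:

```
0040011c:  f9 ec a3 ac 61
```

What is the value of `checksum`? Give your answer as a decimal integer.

`checksum` is the first field, at byte offset 0, occupying 4 bytes.
Bytes at offsets 0..3: F9 EC A3 AC.
Little-endian: lowest address holds the least-significant byte.
Reassemble most-significant byte first: AC A3 EC F9 → 0xACA3ECF9.
Top bit is set, so as a signed 32-bit value this is 0xACA3ECF9 − 2^32 = -1398543111.

-1398543111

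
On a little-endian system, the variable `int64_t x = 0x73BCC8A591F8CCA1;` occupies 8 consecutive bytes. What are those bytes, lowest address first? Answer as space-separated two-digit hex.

A1 CC F8 91 A5 C8 BC 73

Split into bytes (most-significant first): 73 BC C8 A5 91 F8 CC A1.
In little-endian order the low byte comes first in memory.
So at ascending addresses the bytes are A1 CC F8 91 A5 C8 BC 73.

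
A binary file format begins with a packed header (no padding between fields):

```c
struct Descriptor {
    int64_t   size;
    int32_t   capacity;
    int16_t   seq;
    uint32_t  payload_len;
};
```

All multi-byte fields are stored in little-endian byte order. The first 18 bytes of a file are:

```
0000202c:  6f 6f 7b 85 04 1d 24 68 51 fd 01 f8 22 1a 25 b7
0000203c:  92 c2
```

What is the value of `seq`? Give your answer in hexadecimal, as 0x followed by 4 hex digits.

`seq` follows `size` (8 B), `capacity` (4 B), so it starts at offset 8 + 4 = 12 and occupies 2 bytes.
Bytes at offsets 12..13: 22 1A.
Little-endian stores the least-significant byte at the lowest address.
Reassemble most-significant byte first: 1A 22 → 0x1A22.

0x1A22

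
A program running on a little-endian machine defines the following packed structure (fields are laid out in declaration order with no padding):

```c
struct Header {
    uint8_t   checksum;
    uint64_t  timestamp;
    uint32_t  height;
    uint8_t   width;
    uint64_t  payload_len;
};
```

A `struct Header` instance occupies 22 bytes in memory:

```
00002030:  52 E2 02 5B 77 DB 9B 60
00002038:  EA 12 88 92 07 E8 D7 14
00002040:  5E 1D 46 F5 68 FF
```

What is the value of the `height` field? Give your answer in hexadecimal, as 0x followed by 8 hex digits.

0x07928812

`height` follows `checksum` (1 B), `timestamp` (8 B), so it starts at offset 1 + 8 = 9 and occupies 4 bytes.
Bytes at offsets 9..12: 12 88 92 07.
Little-endian: lowest address holds the least-significant byte.
Reassemble most-significant byte first: 07 92 88 12 → 0x07928812.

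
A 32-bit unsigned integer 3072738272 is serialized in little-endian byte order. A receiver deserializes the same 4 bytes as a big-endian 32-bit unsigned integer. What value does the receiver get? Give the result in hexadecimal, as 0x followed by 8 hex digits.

0xE04326B7

3072738272 in 32-bit hexadecimal is 0xB72643E0.
Stored little-endian, the bytes at ascending addresses are E0 43 26 B7.
Read back as big-endian, the last byte is least significant, giving 0xE04326B7.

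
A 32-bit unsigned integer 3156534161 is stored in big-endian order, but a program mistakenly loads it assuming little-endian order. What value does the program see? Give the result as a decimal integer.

3156534161 in 32-bit hexadecimal is 0xBC24E391.
Stored big-endian, the bytes at ascending addresses are BC 24 E3 91.
Read back as little-endian, the first byte is least significant, giving 0x91E324BC.
0x91E324BC = 2447582396.

2447582396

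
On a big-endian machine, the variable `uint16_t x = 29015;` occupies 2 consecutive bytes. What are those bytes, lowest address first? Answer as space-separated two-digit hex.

71 57

29015 in hexadecimal, padded to 16 bits, is 0x7157.
Split into bytes (most-significant first): 71 57.
Big-endian: lowest address holds the most-significant byte.
So the memory order matches the most-significant-first order: 71 57.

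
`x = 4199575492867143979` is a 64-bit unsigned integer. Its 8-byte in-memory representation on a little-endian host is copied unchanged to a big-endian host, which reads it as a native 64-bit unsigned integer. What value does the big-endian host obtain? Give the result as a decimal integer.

4199575492867143979 in 64-bit hexadecimal is 0x3A47E3A913C8392B.
Stored little-endian, the bytes at ascending addresses are 2B 39 C8 13 A9 E3 47 3A.
Read back as big-endian, the last byte is least significant, giving 0x2B39C813A9E3473A.
0x2B39C813A9E3473A = 3114740604083586874.

3114740604083586874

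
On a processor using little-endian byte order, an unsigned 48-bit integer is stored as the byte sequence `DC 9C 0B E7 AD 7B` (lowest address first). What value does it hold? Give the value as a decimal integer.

In little-endian order the low byte comes first in memory.
Reassemble most-significant byte first: 7B AD E7 0B 9C DC → 0x7BADE70B9CDC.
0x7BADE70B9CDC = 135986835856604.

135986835856604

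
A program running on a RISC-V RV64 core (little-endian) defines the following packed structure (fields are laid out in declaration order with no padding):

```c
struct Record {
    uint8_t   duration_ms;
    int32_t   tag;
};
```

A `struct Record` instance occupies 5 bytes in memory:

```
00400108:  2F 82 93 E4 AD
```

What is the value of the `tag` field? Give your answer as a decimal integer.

`tag` follows `duration_ms` (1 byte), so it starts at byte offset 1 and occupies 4 bytes.
Bytes at offsets 1..4: 82 93 E4 AD.
Little-endian: lowest address holds the least-significant byte.
Reassemble most-significant byte first: AD E4 93 82 → 0xADE49382.
Top bit is set, so as a signed 32-bit value this is 0xADE49382 − 2^32 = -1377528958.

-1377528958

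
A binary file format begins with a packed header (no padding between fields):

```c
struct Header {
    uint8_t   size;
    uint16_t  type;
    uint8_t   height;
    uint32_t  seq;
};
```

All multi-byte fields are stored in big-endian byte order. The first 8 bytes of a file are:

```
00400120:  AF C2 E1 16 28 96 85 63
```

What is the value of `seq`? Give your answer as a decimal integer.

680953187

`seq` follows `size` (1 B), `type` (2 B), `height` (1 B), so it starts at offset 1 + 2 + 1 = 4 and occupies 4 bytes.
Bytes at offsets 4..7: 28 96 85 63.
Big-endian stores the most-significant byte at the lowest address.
The bytes are already most-significant first: 0x28968563.
0x28968563 = 680953187.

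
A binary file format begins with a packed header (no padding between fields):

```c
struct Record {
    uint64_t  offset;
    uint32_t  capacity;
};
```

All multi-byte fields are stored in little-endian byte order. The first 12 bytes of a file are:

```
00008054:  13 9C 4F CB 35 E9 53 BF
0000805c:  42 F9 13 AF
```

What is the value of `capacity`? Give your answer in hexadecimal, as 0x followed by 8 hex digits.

0xAF13F942

`capacity` follows `offset` (8 bytes), so it starts at byte offset 8 and occupies 4 bytes.
Bytes at offsets 8..11: 42 F9 13 AF.
Little-endian stores the least-significant byte at the lowest address.
Reassemble most-significant byte first: AF 13 F9 42 → 0xAF13F942.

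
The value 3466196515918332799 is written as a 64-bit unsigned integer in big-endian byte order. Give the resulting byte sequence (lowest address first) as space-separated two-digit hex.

30 1A 67 5D D5 02 43 7F

3466196515918332799 in hexadecimal, padded to 64 bits, is 0x301A675DD502437F.
Split into bytes (most-significant first): 30 1A 67 5D D5 02 43 7F.
In big-endian order the high byte comes first in memory.
So the memory order matches the most-significant-first order: 30 1A 67 5D D5 02 43 7F.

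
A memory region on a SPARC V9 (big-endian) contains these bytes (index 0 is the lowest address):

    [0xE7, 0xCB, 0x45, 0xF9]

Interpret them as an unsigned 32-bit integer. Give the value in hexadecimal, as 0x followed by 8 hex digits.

0xE7CB45F9

Big-endian stores the most-significant byte at the lowest address.
The bytes are already most-significant first: 0xE7CB45F9.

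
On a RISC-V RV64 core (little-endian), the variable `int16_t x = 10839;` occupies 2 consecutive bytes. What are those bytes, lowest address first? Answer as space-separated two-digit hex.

57 2A

10839 in hexadecimal, padded to 16 bits, is 0x2A57.
Split into bytes (most-significant first): 2A 57.
Little-endian stores the least-significant byte at the lowest address.
So at ascending addresses the bytes are 57 2A.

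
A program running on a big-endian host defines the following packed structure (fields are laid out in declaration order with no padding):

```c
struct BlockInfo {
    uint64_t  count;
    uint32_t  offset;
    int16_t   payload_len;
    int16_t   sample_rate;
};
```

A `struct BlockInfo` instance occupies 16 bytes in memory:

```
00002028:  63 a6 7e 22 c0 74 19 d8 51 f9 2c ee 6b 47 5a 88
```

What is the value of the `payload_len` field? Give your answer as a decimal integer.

27463

`payload_len` follows `count` (8 B), `offset` (4 B), so it starts at offset 8 + 4 = 12 and occupies 2 bytes.
Bytes at offsets 12..13: 6B 47.
Big-endian: lowest address holds the most-significant byte.
The bytes are already most-significant first: 0x6B47.
0x6B47 = 27463.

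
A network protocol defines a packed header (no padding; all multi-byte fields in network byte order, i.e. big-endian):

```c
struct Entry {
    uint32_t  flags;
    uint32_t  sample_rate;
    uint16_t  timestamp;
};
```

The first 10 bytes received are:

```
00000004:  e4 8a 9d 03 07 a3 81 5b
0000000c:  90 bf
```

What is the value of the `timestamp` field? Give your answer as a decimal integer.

37055

`timestamp` follows `flags` (4 B), `sample_rate` (4 B), so it starts at offset 4 + 4 = 8 and occupies 2 bytes.
Bytes at offsets 8..9: 90 BF.
Big-endian stores the most-significant byte at the lowest address.
The bytes are already most-significant first: 0x90BF.
0x90BF = 37055.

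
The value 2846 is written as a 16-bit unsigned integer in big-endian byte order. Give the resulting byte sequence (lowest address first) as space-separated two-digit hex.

2846 in hexadecimal, padded to 16 bits, is 0x0B1E.
Split into bytes (most-significant first): 0B 1E.
In big-endian order the high byte comes first in memory.
So the memory order matches the most-significant-first order: 0B 1E.

0B 1E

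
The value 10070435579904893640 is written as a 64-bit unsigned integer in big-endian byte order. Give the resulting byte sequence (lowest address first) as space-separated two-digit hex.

8B C1 5F CD F1 AF A2 C8

10070435579904893640 in hexadecimal, padded to 64 bits, is 0x8BC15FCDF1AFA2C8.
Split into bytes (most-significant first): 8B C1 5F CD F1 AF A2 C8.
Big-endian stores the most-significant byte at the lowest address.
So the memory order matches the most-significant-first order: 8B C1 5F CD F1 AF A2 C8.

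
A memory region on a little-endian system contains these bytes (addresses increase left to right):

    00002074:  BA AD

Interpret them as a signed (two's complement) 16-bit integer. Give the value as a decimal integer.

-21062

Little-endian: lowest address holds the least-significant byte.
Reassemble most-significant byte first: AD BA → 0xADBA.
Top bit is set, so as a signed 16-bit value this is 0xADBA − 2^16 = -21062.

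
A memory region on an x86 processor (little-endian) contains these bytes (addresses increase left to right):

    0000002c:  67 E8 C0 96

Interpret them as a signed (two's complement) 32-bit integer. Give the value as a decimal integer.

Little-endian: lowest address holds the least-significant byte.
Reassemble most-significant byte first: 96 C0 E8 67 → 0x96C0E867.
Top bit is set, so as a signed 32-bit value this is 0x96C0E867 − 2^32 = -1765742489.

-1765742489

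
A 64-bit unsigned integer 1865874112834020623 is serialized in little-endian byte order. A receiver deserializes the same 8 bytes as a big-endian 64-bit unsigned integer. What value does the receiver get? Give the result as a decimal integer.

1865874112834020623 in 64-bit hexadecimal is 0x19E4EA9EAB11A50F.
Stored little-endian, the bytes at ascending addresses are 0F A5 11 AB 9E EA E4 19.
Read back as big-endian, the last byte is least significant, giving 0x0FA511AB9EEAE419.
0x0FA511AB9EEAE419 = 1127326710529451033.

1127326710529451033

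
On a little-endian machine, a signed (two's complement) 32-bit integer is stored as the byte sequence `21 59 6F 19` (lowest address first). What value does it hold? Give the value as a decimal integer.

Little-endian: lowest address holds the least-significant byte.
Reassemble most-significant byte first: 19 6F 59 21 → 0x196F5921.
0x196F5921 = 426727713.

426727713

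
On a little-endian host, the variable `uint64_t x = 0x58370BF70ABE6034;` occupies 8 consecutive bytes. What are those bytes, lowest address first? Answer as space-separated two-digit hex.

Split into bytes (most-significant first): 58 37 0B F7 0A BE 60 34.
Little-endian stores the least-significant byte at the lowest address.
So at ascending addresses the bytes are 34 60 BE 0A F7 0B 37 58.

34 60 BE 0A F7 0B 37 58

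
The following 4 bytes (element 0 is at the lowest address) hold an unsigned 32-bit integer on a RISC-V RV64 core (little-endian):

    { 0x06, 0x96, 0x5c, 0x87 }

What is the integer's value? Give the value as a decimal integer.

In little-endian order the low byte comes first in memory.
Reassemble most-significant byte first: 87 5C 96 06 → 0x875C9606.
0x875C9606 = 2270991878.

2270991878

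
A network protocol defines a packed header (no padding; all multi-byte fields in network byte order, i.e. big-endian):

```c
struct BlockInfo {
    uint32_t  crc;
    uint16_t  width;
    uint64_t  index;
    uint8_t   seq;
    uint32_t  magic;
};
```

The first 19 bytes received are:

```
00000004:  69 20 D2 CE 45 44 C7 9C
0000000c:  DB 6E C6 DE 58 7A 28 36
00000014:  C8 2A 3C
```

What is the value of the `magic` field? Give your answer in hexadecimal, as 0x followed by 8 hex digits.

0x36C82A3C

`magic` follows `crc` (4 B), `width` (2 B), `index` (8 B), `seq` (1 B), so it starts at offset 4 + 2 + 8 + 1 = 15 and occupies 4 bytes.
Bytes at offsets 15..18: 36 C8 2A 3C.
Big-endian stores the most-significant byte at the lowest address.
The bytes are already most-significant first: 0x36C82A3C.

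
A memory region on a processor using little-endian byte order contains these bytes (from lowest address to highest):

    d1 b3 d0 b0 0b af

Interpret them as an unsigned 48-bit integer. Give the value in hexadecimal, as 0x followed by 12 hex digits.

Little-endian stores the least-significant byte at the lowest address.
Reassemble most-significant byte first: AF 0B B0 D0 B3 D1 → 0xAF0BB0D0B3D1.

0xAF0BB0D0B3D1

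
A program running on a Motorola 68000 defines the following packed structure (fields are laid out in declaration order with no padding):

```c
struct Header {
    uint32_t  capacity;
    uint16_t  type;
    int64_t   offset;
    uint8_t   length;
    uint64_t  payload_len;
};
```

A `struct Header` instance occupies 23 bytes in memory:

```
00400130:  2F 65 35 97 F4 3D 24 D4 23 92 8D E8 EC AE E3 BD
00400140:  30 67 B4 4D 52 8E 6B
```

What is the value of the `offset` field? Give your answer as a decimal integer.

`offset` follows `capacity` (4 B), `type` (2 B), so it starts at offset 4 + 2 = 6 and occupies 8 bytes.
Bytes at offsets 6..13: 24 D4 23 92 8D E8 EC AE.
Big-endian stores the most-significant byte at the lowest address.
The bytes are already most-significant first: 0x24D423928DE8ECAE.
0x24D423928DE8ECAE = 2653785192781114542.

2653785192781114542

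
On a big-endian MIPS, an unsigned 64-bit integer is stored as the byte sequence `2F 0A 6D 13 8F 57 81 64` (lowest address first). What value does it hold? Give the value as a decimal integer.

Big-endian stores the most-significant byte at the lowest address.
The bytes are already most-significant first: 0x2F0A6D138F578164.
0x2F0A6D138F578164 = 3389641600326402404.

3389641600326402404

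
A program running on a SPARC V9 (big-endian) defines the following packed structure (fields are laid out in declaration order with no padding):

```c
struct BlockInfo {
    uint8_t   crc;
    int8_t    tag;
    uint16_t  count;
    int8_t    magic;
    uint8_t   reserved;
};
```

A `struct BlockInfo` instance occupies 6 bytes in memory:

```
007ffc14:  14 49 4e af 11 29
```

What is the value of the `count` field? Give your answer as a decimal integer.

20143

`count` follows `crc` (1 B), `tag` (1 B), so it starts at offset 1 + 1 = 2 and occupies 2 bytes.
Bytes at offsets 2..3: 4E AF.
In big-endian order the high byte comes first in memory.
The bytes are already most-significant first: 0x4EAF.
0x4EAF = 20143.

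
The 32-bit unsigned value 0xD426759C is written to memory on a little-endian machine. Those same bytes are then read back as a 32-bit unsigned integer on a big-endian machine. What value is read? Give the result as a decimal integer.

2624923348

Stored little-endian, the bytes at ascending addresses are 9C 75 26 D4.
Read back as big-endian, the last byte is least significant, giving 0x9C7526D4.
0x9C7526D4 = 2624923348.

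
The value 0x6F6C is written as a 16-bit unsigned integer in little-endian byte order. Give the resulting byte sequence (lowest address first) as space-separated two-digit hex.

6C 6F

Split into bytes (most-significant first): 6F 6C.
In little-endian order the low byte comes first in memory.
So at ascending addresses the bytes are 6C 6F.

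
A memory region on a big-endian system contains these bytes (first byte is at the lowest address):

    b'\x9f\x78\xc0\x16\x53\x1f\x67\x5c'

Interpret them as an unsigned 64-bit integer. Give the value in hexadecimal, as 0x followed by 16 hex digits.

0x9F78C016531F675C

Big-endian stores the most-significant byte at the lowest address.
The bytes are already most-significant first: 0x9F78C016531F675C.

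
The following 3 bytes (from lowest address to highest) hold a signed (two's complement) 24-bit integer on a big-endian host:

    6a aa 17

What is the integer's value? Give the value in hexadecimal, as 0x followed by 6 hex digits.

0x6AAA17

Big-endian stores the most-significant byte at the lowest address.
The bytes are already most-significant first: 0x6AAA17.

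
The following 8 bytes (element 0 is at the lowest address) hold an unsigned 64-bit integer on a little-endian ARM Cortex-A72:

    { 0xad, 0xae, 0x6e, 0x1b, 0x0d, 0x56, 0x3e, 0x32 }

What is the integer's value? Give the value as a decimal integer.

In little-endian order the low byte comes first in memory.
Reassemble most-significant byte first: 32 3E 56 0D 1B 6E AE AD → 0x323E560D1B6EAEAD.
0x323E560D1B6EAEAD = 3620425764747259565.

3620425764747259565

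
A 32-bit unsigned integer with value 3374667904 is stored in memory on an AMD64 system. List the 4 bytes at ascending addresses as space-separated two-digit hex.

80 58 25 C9

3374667904 in hexadecimal, padded to 32 bits, is 0xC9255880.
Split into bytes (most-significant first): C9 25 58 80.
In little-endian order the low byte comes first in memory.
So at ascending addresses the bytes are 80 58 25 C9.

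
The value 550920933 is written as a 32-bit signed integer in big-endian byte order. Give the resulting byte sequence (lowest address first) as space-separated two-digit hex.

20 D6 62 E5

550920933 in hexadecimal, padded to 32 bits, is 0x20D662E5.
Split into bytes (most-significant first): 20 D6 62 E5.
Big-endian stores the most-significant byte at the lowest address.
So the memory order matches the most-significant-first order: 20 D6 62 E5.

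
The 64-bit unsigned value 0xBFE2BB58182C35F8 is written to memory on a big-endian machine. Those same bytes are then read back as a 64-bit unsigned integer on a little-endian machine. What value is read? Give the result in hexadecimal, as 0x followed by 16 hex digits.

0xF8352C1858BBE2BF

Stored big-endian, the bytes at ascending addresses are BF E2 BB 58 18 2C 35 F8.
Read back as little-endian, the first byte is least significant, giving 0xF8352C1858BBE2BF.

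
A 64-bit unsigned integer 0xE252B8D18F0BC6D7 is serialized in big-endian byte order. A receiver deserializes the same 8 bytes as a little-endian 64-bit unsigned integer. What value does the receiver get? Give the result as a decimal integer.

Stored big-endian, the bytes at ascending addresses are E2 52 B8 D1 8F 0B C6 D7.
Read back as little-endian, the first byte is least significant, giving 0xD7C60B8FD1B852E2.
0xD7C60B8FD1B852E2 = 15548127475869962978.

15548127475869962978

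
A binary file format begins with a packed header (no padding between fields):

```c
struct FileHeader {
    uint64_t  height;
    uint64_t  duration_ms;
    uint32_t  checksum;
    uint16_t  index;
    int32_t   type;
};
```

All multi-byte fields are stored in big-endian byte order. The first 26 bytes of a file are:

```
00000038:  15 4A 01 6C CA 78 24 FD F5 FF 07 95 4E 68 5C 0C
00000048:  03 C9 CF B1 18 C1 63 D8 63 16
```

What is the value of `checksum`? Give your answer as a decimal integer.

63557553

`checksum` follows `height` (8 B), `duration_ms` (8 B), so it starts at offset 8 + 8 = 16 and occupies 4 bytes.
Bytes at offsets 16..19: 03 C9 CF B1.
Big-endian stores the most-significant byte at the lowest address.
The bytes are already most-significant first: 0x03C9CFB1.
0x03C9CFB1 = 63557553.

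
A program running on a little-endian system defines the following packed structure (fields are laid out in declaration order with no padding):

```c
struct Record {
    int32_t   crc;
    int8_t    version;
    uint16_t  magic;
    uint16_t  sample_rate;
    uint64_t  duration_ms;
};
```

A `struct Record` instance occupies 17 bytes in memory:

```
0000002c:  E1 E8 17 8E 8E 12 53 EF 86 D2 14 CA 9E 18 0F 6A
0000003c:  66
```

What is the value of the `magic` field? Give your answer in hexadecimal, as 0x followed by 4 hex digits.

0x5312

`magic` follows `crc` (4 B), `version` (1 B), so it starts at offset 4 + 1 = 5 and occupies 2 bytes.
Bytes at offsets 5..6: 12 53.
Little-endian: lowest address holds the least-significant byte.
Reassemble most-significant byte first: 53 12 → 0x5312.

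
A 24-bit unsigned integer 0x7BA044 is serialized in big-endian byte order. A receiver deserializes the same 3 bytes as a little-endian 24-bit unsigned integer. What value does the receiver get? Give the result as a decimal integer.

4497531

Stored big-endian, the bytes at ascending addresses are 7B A0 44.
Read back as little-endian, the first byte is least significant, giving 0x44A07B.
0x44A07B = 4497531.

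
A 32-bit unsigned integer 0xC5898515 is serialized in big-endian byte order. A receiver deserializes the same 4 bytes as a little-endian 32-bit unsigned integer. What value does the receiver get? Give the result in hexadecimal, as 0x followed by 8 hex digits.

0x158589C5

Stored big-endian, the bytes at ascending addresses are C5 89 85 15.
Read back as little-endian, the first byte is least significant, giving 0x158589C5.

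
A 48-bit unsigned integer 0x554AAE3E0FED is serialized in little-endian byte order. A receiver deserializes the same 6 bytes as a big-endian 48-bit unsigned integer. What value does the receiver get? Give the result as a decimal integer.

260649731902037

Stored little-endian, the bytes at ascending addresses are ED 0F 3E AE 4A 55.
Read back as big-endian, the last byte is least significant, giving 0xED0F3EAE4A55.
0xED0F3EAE4A55 = 260649731902037.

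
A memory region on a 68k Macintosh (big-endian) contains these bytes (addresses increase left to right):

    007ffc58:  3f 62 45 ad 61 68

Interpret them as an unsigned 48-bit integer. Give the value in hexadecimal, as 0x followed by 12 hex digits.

0x3F6245AD6168

Big-endian: lowest address holds the most-significant byte.
The bytes are already most-significant first: 0x3F6245AD6168.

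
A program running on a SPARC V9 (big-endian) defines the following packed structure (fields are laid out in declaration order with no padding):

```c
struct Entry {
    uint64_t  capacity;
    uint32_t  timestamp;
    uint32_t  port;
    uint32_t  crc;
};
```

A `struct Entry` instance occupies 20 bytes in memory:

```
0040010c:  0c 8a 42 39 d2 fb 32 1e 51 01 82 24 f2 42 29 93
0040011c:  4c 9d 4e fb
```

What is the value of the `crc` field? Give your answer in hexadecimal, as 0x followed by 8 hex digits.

0x4C9D4EFB

`crc` follows `capacity` (8 B), `timestamp` (4 B), `port` (4 B), so it starts at offset 8 + 4 + 4 = 16 and occupies 4 bytes.
Bytes at offsets 16..19: 4C 9D 4E FB.
In big-endian order the high byte comes first in memory.
The bytes are already most-significant first: 0x4C9D4EFB.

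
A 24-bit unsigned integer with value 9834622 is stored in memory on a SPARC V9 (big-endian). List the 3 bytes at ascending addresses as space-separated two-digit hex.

9834622 in hexadecimal, padded to 24 bits, is 0x96107E.
Split into bytes (most-significant first): 96 10 7E.
In big-endian order the high byte comes first in memory.
So the memory order matches the most-significant-first order: 96 10 7E.

96 10 7E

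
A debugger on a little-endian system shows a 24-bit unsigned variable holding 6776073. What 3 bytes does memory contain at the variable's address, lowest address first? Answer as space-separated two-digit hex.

09 65 67

6776073 in hexadecimal, padded to 24 bits, is 0x676509.
Split into bytes (most-significant first): 67 65 09.
Little-endian stores the least-significant byte at the lowest address.
So at ascending addresses the bytes are 09 65 67.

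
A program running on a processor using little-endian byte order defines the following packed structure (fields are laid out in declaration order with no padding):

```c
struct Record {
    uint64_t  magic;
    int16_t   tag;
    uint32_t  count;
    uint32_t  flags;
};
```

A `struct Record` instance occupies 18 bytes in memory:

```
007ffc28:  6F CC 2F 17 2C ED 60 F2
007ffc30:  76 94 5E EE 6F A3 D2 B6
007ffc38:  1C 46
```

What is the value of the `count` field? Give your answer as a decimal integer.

`count` follows `magic` (8 B), `tag` (2 B), so it starts at offset 8 + 2 = 10 and occupies 4 bytes.
Bytes at offsets 10..13: 5E EE 6F A3.
Little-endian: lowest address holds the least-significant byte.
Reassemble most-significant byte first: A3 6F EE 5E → 0xA36FEE5E.
0xA36FEE5E = 2742021726.

2742021726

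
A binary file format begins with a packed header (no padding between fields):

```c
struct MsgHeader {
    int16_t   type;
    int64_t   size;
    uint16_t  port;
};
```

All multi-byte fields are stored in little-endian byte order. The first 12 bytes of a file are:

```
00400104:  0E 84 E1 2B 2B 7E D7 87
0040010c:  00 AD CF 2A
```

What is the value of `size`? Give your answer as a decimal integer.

`size` follows `type` (2 bytes), so it starts at byte offset 2 and occupies 8 bytes.
Bytes at offsets 2..9: E1 2B 2B 7E D7 87 00 AD.
In little-endian order the low byte comes first in memory.
Reassemble most-significant byte first: AD 00 87 D7 7E 2B 2B E1 → 0xAD0087D77E2B2BE1.
Top bit is set, so as a signed 64-bit value this is 0xAD0087D77E2B2BE1 − 2^64 = -5980630945543541791.

-5980630945543541791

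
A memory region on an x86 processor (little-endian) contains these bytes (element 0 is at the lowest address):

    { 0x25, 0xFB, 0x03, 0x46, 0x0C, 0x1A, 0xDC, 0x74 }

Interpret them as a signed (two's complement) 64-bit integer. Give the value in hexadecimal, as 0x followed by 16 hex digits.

0x74DC1A0C4603FB25

Little-endian stores the least-significant byte at the lowest address.
Reassemble most-significant byte first: 74 DC 1A 0C 46 03 FB 25 → 0x74DC1A0C4603FB25.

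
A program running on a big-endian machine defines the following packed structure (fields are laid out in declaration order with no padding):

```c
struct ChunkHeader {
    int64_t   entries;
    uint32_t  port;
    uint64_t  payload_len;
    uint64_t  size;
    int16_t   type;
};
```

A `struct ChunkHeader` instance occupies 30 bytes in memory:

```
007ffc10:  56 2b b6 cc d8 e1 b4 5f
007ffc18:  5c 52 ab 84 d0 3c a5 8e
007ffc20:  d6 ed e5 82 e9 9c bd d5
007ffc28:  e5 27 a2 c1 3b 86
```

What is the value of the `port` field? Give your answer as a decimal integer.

`port` follows `entries` (8 bytes), so it starts at byte offset 8 and occupies 4 bytes.
Bytes at offsets 8..11: 5C 52 AB 84.
Big-endian stores the most-significant byte at the lowest address.
The bytes are already most-significant first: 0x5C52AB84.
0x5C52AB84 = 1548921732.

1548921732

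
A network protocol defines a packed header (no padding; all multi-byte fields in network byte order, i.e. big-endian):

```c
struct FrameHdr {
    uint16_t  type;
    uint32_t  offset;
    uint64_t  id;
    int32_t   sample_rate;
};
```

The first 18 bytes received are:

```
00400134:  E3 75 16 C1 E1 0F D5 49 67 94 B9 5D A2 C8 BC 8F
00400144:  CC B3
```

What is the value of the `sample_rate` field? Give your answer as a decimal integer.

`sample_rate` follows `type` (2 B), `offset` (4 B), `id` (8 B), so it starts at offset 2 + 4 + 8 = 14 and occupies 4 bytes.
Bytes at offsets 14..17: BC 8F CC B3.
Big-endian: lowest address holds the most-significant byte.
The bytes are already most-significant first: 0xBC8FCCB3.
Top bit is set, so as a signed 32-bit value this is 0xBC8FCCB3 − 2^32 = -1131426637.

-1131426637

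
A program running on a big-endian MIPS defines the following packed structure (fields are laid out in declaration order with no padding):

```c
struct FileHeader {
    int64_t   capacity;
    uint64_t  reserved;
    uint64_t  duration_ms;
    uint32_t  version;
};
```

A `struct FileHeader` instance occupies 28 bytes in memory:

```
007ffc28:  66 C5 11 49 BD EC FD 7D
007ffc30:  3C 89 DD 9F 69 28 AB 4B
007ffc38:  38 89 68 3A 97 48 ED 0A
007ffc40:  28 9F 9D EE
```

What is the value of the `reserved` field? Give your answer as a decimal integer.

4362261390818847563

`reserved` follows `capacity` (8 bytes), so it starts at byte offset 8 and occupies 8 bytes.
Bytes at offsets 8..15: 3C 89 DD 9F 69 28 AB 4B.
Big-endian: lowest address holds the most-significant byte.
The bytes are already most-significant first: 0x3C89DD9F6928AB4B.
0x3C89DD9F6928AB4B = 4362261390818847563.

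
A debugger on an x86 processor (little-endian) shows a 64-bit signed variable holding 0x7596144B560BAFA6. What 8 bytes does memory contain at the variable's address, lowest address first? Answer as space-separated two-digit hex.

Split into bytes (most-significant first): 75 96 14 4B 56 0B AF A6.
Little-endian: lowest address holds the least-significant byte.
So at ascending addresses the bytes are A6 AF 0B 56 4B 14 96 75.

A6 AF 0B 56 4B 14 96 75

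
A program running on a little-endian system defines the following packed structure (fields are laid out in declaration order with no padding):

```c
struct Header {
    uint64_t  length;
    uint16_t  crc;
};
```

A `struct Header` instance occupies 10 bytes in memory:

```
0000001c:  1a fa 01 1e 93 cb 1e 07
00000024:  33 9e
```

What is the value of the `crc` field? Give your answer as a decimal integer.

40499

`crc` follows `length` (8 bytes), so it starts at byte offset 8 and occupies 2 bytes.
Bytes at offsets 8..9: 33 9E.
Little-endian stores the least-significant byte at the lowest address.
Reassemble most-significant byte first: 9E 33 → 0x9E33.
0x9E33 = 40499.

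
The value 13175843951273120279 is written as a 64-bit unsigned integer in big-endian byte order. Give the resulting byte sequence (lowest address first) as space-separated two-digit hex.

B6 DA 00 43 DB 9D 12 17

13175843951273120279 in hexadecimal, padded to 64 bits, is 0xB6DA0043DB9D1217.
Split into bytes (most-significant first): B6 DA 00 43 DB 9D 12 17.
In big-endian order the high byte comes first in memory.
So the memory order matches the most-significant-first order: B6 DA 00 43 DB 9D 12 17.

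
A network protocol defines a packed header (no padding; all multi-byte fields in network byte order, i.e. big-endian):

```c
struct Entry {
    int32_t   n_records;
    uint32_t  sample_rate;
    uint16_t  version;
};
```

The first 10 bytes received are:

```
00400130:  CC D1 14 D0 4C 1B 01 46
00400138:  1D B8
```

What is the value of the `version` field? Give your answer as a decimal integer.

`version` follows `n_records` (4 B), `sample_rate` (4 B), so it starts at offset 4 + 4 = 8 and occupies 2 bytes.
Bytes at offsets 8..9: 1D B8.
Big-endian: lowest address holds the most-significant byte.
The bytes are already most-significant first: 0x1DB8.
0x1DB8 = 7608.

7608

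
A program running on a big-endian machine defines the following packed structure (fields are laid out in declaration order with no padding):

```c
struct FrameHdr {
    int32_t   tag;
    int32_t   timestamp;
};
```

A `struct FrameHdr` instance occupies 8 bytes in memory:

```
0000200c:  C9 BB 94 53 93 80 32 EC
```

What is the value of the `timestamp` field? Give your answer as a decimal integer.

`timestamp` follows `tag` (4 bytes), so it starts at byte offset 4 and occupies 4 bytes.
Bytes at offsets 4..7: 93 80 32 EC.
Big-endian stores the most-significant byte at the lowest address.
The bytes are already most-significant first: 0x938032EC.
Top bit is set, so as a signed 32-bit value this is 0x938032EC − 2^32 = -1820314900.

-1820314900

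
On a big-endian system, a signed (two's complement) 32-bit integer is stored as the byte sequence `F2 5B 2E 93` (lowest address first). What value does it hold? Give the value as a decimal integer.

-228905325

Big-endian stores the most-significant byte at the lowest address.
The bytes are already most-significant first: 0xF25B2E93.
Top bit is set, so as a signed 32-bit value this is 0xF25B2E93 − 2^32 = -228905325.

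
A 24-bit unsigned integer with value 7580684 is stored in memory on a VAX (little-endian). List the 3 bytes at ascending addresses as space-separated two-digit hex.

0C AC 73

7580684 in hexadecimal, padded to 24 bits, is 0x73AC0C.
Split into bytes (most-significant first): 73 AC 0C.
Little-endian: lowest address holds the least-significant byte.
So at ascending addresses the bytes are 0C AC 73.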